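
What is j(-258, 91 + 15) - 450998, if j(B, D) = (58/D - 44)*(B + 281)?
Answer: -23955863/53 ≈ -4.5200e+5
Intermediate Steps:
j(B, D) = (-44 + 58/D)*(281 + B)
j(-258, 91 + 15) - 450998 = 2*(8149 + 29*(-258) - 22*(91 + 15)*(281 - 258))/(91 + 15) - 450998 = 2*(8149 - 7482 - 22*106*23)/106 - 450998 = 2*(1/106)*(8149 - 7482 - 53636) - 450998 = 2*(1/106)*(-52969) - 450998 = -52969/53 - 450998 = -23955863/53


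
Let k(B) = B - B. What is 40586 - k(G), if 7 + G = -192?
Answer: 40586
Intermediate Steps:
G = -199 (G = -7 - 192 = -199)
k(B) = 0
40586 - k(G) = 40586 - 1*0 = 40586 + 0 = 40586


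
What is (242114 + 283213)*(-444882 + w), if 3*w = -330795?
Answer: -291633708069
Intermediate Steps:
w = -110265 (w = (1/3)*(-330795) = -110265)
(242114 + 283213)*(-444882 + w) = (242114 + 283213)*(-444882 - 110265) = 525327*(-555147) = -291633708069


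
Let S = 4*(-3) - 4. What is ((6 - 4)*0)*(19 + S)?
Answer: 0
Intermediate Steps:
S = -16 (S = -12 - 4 = -16)
((6 - 4)*0)*(19 + S) = ((6 - 4)*0)*(19 - 16) = (2*0)*3 = 0*3 = 0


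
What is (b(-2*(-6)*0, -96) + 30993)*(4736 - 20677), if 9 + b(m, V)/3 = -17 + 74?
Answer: -496354917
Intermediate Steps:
b(m, V) = 144 (b(m, V) = -27 + 3*(-17 + 74) = -27 + 3*57 = -27 + 171 = 144)
(b(-2*(-6)*0, -96) + 30993)*(4736 - 20677) = (144 + 30993)*(4736 - 20677) = 31137*(-15941) = -496354917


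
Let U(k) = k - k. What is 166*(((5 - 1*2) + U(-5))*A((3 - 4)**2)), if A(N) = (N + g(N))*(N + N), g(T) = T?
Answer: 1992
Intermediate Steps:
A(N) = 4*N**2 (A(N) = (N + N)*(N + N) = (2*N)*(2*N) = 4*N**2)
U(k) = 0
166*(((5 - 1*2) + U(-5))*A((3 - 4)**2)) = 166*(((5 - 1*2) + 0)*(4*((3 - 4)**2)**2)) = 166*(((5 - 2) + 0)*(4*((-1)**2)**2)) = 166*((3 + 0)*(4*1**2)) = 166*(3*(4*1)) = 166*(3*4) = 166*12 = 1992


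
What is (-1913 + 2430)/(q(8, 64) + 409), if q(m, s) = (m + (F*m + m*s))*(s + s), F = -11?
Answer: 517/55705 ≈ 0.0092810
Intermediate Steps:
q(m, s) = 2*s*(-10*m + m*s) (q(m, s) = (m + (-11*m + m*s))*(s + s) = (-10*m + m*s)*(2*s) = 2*s*(-10*m + m*s))
(-1913 + 2430)/(q(8, 64) + 409) = (-1913 + 2430)/(2*8*64*(-10 + 64) + 409) = 517/(2*8*64*54 + 409) = 517/(55296 + 409) = 517/55705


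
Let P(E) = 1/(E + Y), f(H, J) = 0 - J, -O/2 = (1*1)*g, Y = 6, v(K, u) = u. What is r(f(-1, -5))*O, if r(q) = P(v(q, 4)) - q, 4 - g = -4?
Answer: 392/5 ≈ 78.400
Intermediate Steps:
g = 8 (g = 4 - 1*(-4) = 4 + 4 = 8)
O = -16 (O = -2*1*1*8 = -2*8 = -16)
f(H, J) = -J
P(E) = 1/(6 + E) (P(E) = 1/(E + 6) = 1/(6 + E))
r(q) = 1/10 - q (r(q) = 1/(6 + 4) - q = 1/10 - q)
r(f(-1, -5))*O = (1/10 - (-1)*(-5))*(-16) = (1/10 - 1*5)*(-16) = (1/10 - 5)*(-16) = -49/10*(-16) = 392/5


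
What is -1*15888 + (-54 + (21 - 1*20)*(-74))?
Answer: -16016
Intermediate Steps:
-1*15888 + (-54 + (21 - 1*20)*(-74)) = -15888 + (-54 + (21 - 20)*(-74)) = -15888 + (-54 + 1*(-74)) = -15888 + (-54 - 74) = -15888 - 128 = -16016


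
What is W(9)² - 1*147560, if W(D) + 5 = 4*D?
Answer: -146599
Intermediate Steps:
W(D) = -5 + 4*D
W(9)² - 1*147560 = (-5 + 4*9)² - 1*147560 = (-5 + 36)² - 147560 = 31² - 147560 = 961 - 147560 = -146599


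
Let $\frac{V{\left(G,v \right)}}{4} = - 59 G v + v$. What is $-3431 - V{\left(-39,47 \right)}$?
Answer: $-436207$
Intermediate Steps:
$V{\left(G,v \right)} = 4 v - 236 G v$ ($V{\left(G,v \right)} = 4 \left(- 59 G v + v\right) = 4 \left(v - 59 G v\right) = 4 v - 236 G v$)
$-3431 - V{\left(-39,47 \right)} = -3431 - 4 \cdot 47 \left(1 - -2301\right) = -3431 - 4 \cdot 47 \left(1 + 2301\right) = -3431 - 4 \cdot 47 \cdot 2302 = -3431 - 432776 = -436207$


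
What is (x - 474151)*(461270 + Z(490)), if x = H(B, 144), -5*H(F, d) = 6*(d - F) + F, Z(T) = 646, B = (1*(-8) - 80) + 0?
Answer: -1095692005044/5 ≈ -2.1914e+11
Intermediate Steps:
B = -88 (B = (-8 - 80) + 0 = -88 + 0 = -88)
H(F, d) = F - 6*d/5 (H(F, d) = -(6*(d - F) + F)/5 = -((-6*F + 6*d) + F)/5 = -(-5*F + 6*d)/5 = F - 6*d/5)
x = -1304/5 (x = -88 - 6/5*144 = -88 - 864/5 = -1304/5 ≈ -260.80)
(x - 474151)*(461270 + Z(490)) = (-1304/5 - 474151)*(461270 + 646) = -2372059/5*461916 = -1095692005044/5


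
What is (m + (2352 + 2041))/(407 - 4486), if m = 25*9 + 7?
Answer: -4625/4079 ≈ -1.1339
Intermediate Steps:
m = 232 (m = 225 + 7 = 232)
(m + (2352 + 2041))/(407 - 4486) = (232 + (2352 + 2041))/(407 - 4486) = (232 + 4393)/(-4079) = 4625*(-1/4079) = -4625/4079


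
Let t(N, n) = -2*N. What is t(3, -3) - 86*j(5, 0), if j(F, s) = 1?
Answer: -92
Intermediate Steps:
t(3, -3) - 86*j(5, 0) = -2*3 - 86*1 = -6 - 86 = -92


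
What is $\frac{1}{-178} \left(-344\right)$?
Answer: $\frac{172}{89} \approx 1.9326$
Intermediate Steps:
$\frac{1}{-178} \left(-344\right) = \left(- \frac{1}{178}\right) \left(-344\right) = \frac{172}{89}$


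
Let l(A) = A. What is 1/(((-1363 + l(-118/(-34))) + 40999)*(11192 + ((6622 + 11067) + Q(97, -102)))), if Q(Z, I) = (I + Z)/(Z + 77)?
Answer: 2958/3386396523719 ≈ 8.7350e-10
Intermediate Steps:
Q(Z, I) = (I + Z)/(77 + Z)
1/(((-1363 + l(-118/(-34))) + 40999)*(11192 + ((6622 + 11067) + Q(97, -102)))) = 1/(((-1363 - 118/(-34)) + 40999)*(11192 + ((6622 + 11067) + (-102 + 97)/(77 + 97)))) = 1/(((-1363 - 118*(-1/34)) + 40999)*(11192 + (17689 - 5/174))) = 1/(((-1363 + 59/17) + 40999)*(11192 + (17689 + (1/174)*(-5)))) = 1/((-23112/17 + 40999)*(11192 + (17689 - 5/174))) = 1/(673871*(11192 + 3077881/174)/17) = 1/((673871/17)*(5025289/174)) = 1/(3386396523719/2958) = 2958/3386396523719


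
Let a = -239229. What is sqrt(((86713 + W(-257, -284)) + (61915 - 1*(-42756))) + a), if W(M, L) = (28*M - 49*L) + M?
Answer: 33*I*sqrt(38) ≈ 203.43*I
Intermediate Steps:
W(M, L) = -49*L + 29*M (W(M, L) = (-49*L + 28*M) + M = -49*L + 29*M)
sqrt(((86713 + W(-257, -284)) + (61915 - 1*(-42756))) + a) = sqrt(((86713 + (-49*(-284) + 29*(-257))) + (61915 - 1*(-42756))) - 239229) = sqrt(((86713 + (13916 - 7453)) + (61915 + 42756)) - 239229) = sqrt(((86713 + 6463) + 104671) - 239229) = sqrt((93176 + 104671) - 239229) = sqrt(197847 - 239229) = sqrt(-41382) = 33*I*sqrt(38)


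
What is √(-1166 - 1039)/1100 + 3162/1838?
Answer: 1581/919 + 21*I*√5/1100 ≈ 1.7203 + 0.042689*I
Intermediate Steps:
√(-1166 - 1039)/1100 + 3162/1838 = √(-2205)*(1/1100) + 3162*(1/1838) = (21*I*√5)*(1/1100) + 1581/919 = 21*I*√5/1100 + 1581/919 = 1581/919 + 21*I*√5/1100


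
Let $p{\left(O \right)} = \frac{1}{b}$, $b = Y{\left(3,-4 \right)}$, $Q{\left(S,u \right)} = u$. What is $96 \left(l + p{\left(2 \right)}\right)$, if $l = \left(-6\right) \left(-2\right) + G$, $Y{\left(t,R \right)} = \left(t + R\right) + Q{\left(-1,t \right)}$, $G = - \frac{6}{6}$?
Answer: $1104$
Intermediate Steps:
$G = -1$ ($G = \left(-6\right) \frac{1}{6} = -1$)
$Y{\left(t,R \right)} = R + 2 t$ ($Y{\left(t,R \right)} = \left(t + R\right) + t = \left(R + t\right) + t = R + 2 t$)
$b = 2$ ($b = -4 + 2 \cdot 3 = -4 + 6 = 2$)
$l = 11$ ($l = \left(-6\right) \left(-2\right) - 1 = 12 - 1 = 11$)
$p{\left(O \right)} = \frac{1}{2}$
$96 \left(l + p{\left(2 \right)}\right) = 96 \left(11 + \frac{1}{2}\right) = 96 \cdot \frac{23}{2} = 1104$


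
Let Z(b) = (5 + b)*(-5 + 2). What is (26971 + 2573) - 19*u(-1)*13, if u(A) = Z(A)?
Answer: 32508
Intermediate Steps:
Z(b) = -15 - 3*b (Z(b) = (5 + b)*(-3) = -15 - 3*b)
u(A) = -15 - 3*A
(26971 + 2573) - 19*u(-1)*13 = (26971 + 2573) - 19*(-15 - 3*(-1))*13 = 29544 - 19*(-15 + 3)*13 = 29544 - 19*(-12)*13 = 29544 + 228*13 = 29544 + 2964 = 32508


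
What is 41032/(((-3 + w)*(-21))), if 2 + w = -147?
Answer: 5129/399 ≈ 12.855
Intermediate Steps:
w = -149 (w = -2 - 147 = -149)
41032/(((-3 + w)*(-21))) = 41032/(((-3 - 149)*(-21))) = 41032/((-152*(-21))) = 41032/3192 = 41032*(1/3192) = 5129/399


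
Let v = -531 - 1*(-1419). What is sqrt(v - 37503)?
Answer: I*sqrt(36615) ≈ 191.35*I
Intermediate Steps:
v = 888 (v = -531 + 1419 = 888)
sqrt(v - 37503) = sqrt(888 - 37503) = sqrt(-36615) = I*sqrt(36615)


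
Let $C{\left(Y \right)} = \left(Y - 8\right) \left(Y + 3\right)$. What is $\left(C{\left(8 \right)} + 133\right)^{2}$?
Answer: $17689$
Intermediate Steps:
$C{\left(Y \right)} = \left(-8 + Y\right) \left(3 + Y\right)$
$\left(C{\left(8 \right)} + 133\right)^{2} = \left(\left(-24 + 8^{2} - 40\right) + 133\right)^{2} = \left(\left(-24 + 64 - 40\right) + 133\right)^{2} = \left(0 + 133\right)^{2} = 133^{2} = 17689$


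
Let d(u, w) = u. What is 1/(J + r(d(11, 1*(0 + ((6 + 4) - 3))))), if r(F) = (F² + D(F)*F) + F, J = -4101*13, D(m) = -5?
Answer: -1/53236 ≈ -1.8784e-5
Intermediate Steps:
J = -53313
r(F) = F² - 4*F (r(F) = (F² - 5*F) + F = F² - 4*F)
1/(J + r(d(11, 1*(0 + ((6 + 4) - 3))))) = 1/(-53313 + 11*(-4 + 11)) = 1/(-53313 + 11*7) = 1/(-53313 + 77) = 1/(-53236) = -1/53236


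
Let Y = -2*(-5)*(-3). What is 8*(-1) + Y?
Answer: -38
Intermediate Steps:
Y = -30 (Y = 10*(-3) = -30)
8*(-1) + Y = 8*(-1) - 30 = -8 - 30 = -38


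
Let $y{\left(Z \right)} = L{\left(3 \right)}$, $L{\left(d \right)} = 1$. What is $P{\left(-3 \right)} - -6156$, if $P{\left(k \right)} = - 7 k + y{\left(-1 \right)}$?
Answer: $6178$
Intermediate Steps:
$y{\left(Z \right)} = 1$
$P{\left(k \right)} = 1 - 7 k$ ($P{\left(k \right)} = - 7 k + 1 = 1 - 7 k$)
$P{\left(-3 \right)} - -6156 = \left(1 - -21\right) - -6156 = \left(1 + 21\right) + 6156 = 22 + 6156 = 6178$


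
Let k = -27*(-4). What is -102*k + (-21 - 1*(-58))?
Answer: -10979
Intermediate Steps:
k = 108
-102*k + (-21 - 1*(-58)) = -102*108 + (-21 - 1*(-58)) = -11016 + (-21 + 58) = -11016 + 37 = -10979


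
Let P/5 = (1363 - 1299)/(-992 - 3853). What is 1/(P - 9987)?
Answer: -969/9677467 ≈ -0.00010013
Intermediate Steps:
P = -64/969 (P = 5*((1363 - 1299)/(-992 - 3853)) = 5*(64/(-4845)) = 5*(64*(-1/4845)) = 5*(-64/4845) = -64/969 ≈ -0.066047)
1/(P - 9987) = 1/(-64/969 - 9987) = 1/(-9677467/969) = -969/9677467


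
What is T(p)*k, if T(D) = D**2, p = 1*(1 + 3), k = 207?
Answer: 3312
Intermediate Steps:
p = 4 (p = 1*4 = 4)
T(p)*k = 4**2*207 = 16*207 = 3312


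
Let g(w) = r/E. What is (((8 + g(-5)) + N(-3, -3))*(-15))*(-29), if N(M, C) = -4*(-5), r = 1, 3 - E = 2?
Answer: 12615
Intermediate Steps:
E = 1 (E = 3 - 1*2 = 3 - 2 = 1)
N(M, C) = 20
g(w) = 1 (g(w) = 1/1 = 1*1 = 1)
(((8 + g(-5)) + N(-3, -3))*(-15))*(-29) = (((8 + 1) + 20)*(-15))*(-29) = ((9 + 20)*(-15))*(-29) = (29*(-15))*(-29) = -435*(-29) = 12615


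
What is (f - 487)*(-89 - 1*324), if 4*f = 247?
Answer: 702513/4 ≈ 1.7563e+5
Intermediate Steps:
f = 247/4 (f = (¼)*247 = 247/4 ≈ 61.750)
(f - 487)*(-89 - 1*324) = (247/4 - 487)*(-89 - 1*324) = -1701*(-89 - 324)/4 = -1701/4*(-413) = 702513/4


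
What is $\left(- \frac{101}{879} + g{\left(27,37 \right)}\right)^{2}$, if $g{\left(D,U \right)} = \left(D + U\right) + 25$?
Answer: $\frac{6104296900}{772641} \approx 7900.6$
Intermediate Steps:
$g{\left(D,U \right)} = 25 + D + U$
$\left(- \frac{101}{879} + g{\left(27,37 \right)}\right)^{2} = \left(- \frac{101}{879} + \left(25 + 27 + 37\right)\right)^{2} = \left(\left(-101\right) \frac{1}{879} + 89\right)^{2} = \left(- \frac{101}{879} + 89\right)^{2} = \left(\frac{78130}{879}\right)^{2} = \frac{6104296900}{772641}$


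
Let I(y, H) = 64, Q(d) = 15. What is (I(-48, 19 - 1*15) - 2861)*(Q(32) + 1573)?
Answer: -4441636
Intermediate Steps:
(I(-48, 19 - 1*15) - 2861)*(Q(32) + 1573) = (64 - 2861)*(15 + 1573) = -2797*1588 = -4441636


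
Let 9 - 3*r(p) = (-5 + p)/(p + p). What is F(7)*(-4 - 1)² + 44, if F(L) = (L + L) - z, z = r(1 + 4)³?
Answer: -281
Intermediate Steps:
r(p) = 3 - (-5 + p)/(6*p) (r(p) = 3 - (-5 + p)/(3*(p + p)) = 3 - (-5 + p)/(3*(2*p)) = 3 - (-5 + p)*1/(2*p)/3 = 3 - (-5 + p)/(6*p))
z = 27 (z = ((5 + 17*(1 + 4))/(6*(1 + 4)))³ = ((⅙)*(5 + 17*5)/5)³ = ((⅙)*(⅕)*(5 + 85))³ = ((⅙)*(⅕)*90)³ = 3³ = 27)
F(L) = -27 + 2*L (F(L) = (L + L) - 1*27 = 2*L - 27 = -27 + 2*L)
F(7)*(-4 - 1)² + 44 = (-27 + 2*7)*(-4 - 1)² + 44 = (-27 + 14)*(-5)² + 44 = -13*25 + 44 = -325 + 44 = -281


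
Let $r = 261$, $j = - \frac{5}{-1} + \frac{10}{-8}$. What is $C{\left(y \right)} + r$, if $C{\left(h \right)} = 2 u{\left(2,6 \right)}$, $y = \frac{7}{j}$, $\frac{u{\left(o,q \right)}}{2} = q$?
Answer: $285$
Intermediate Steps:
$u{\left(o,q \right)} = 2 q$
$j = \frac{15}{4}$ ($j = \left(-5\right) \left(-1\right) + 10 \left(- \frac{1}{8}\right) = 5 - \frac{5}{4} = \frac{15}{4} \approx 3.75$)
$y = \frac{28}{15}$ ($y = \frac{7}{\frac{15}{4}} = 7 \cdot \frac{4}{15} = \frac{28}{15} \approx 1.8667$)
$C{\left(h \right)} = 24$ ($C{\left(h \right)} = 2 \cdot 2 \cdot 6 = 2 \cdot 12 = 24$)
$C{\left(y \right)} + r = 24 + 261 = 285$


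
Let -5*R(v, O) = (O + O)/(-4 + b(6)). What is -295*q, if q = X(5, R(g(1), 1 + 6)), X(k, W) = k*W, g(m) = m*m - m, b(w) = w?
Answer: 2065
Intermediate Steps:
g(m) = m**2 - m
R(v, O) = -O/5 (R(v, O) = -(O + O)/(5*(-4 + 6)) = -2*O/(5*2) = -O/5)
X(k, W) = W*k
q = -7 (q = -(1 + 6)/5*5 = -1/5*7*5 = -7/5*5 = -7)
-295*q = -295*(-7) = 2065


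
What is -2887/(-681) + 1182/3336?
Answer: 1739329/378636 ≈ 4.5937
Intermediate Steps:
-2887/(-681) + 1182/3336 = -2887*(-1/681) + 1182*(1/3336) = 2887/681 + 197/556 = 1739329/378636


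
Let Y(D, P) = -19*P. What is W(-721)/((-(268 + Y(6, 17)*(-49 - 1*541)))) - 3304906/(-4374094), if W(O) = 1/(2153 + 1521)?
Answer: 1158598931118789/1533423535368164 ≈ 0.75556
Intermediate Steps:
W(O) = 1/3674
W(-721)/((-(268 + Y(6, 17)*(-49 - 1*541)))) - 3304906/(-4374094) = 1/(3674*((-(268 + (-19*17)*(-49 - 1*541))))) - 3304906/(-4374094) = 1/(3674*((-(268 - 323*(-49 - 541))))) - 3304906*(-1/4374094) = 1/(3674*((-(268 - 323*(-590))))) + 1652453/2187047 = 1/(3674*((-(268 + 190570)))) + 1652453/2187047 = 1/(3674*((-1*190838))) + 1652453/2187047 = (1/3674)/(-190838) + 1652453/2187047 = (1/3674)*(-1/190838) + 1652453/2187047 = -1/701138812 + 1652453/2187047 = 1158598931118789/1533423535368164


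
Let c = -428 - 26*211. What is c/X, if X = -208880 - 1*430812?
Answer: 2957/319846 ≈ 0.0092451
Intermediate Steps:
c = -5914 (c = -428 - 5486 = -5914)
X = -639692 (X = -208880 - 430812 = -639692)
c/X = -5914/(-639692) = -5914*(-1/639692) = 2957/319846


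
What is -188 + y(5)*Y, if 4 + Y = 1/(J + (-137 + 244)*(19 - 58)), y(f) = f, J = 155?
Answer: -835749/4018 ≈ -208.00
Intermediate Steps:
Y = -16073/4018 (Y = -4 + 1/(155 + (-137 + 244)*(19 - 58)) = -4 + 1/(155 + 107*(-39)) = -4 + 1/(155 - 4173) = -4 + 1/(-4018) = -4 - 1/4018 = -16073/4018 ≈ -4.0003)
-188 + y(5)*Y = -188 + 5*(-16073/4018) = -188 - 80365/4018 = -835749/4018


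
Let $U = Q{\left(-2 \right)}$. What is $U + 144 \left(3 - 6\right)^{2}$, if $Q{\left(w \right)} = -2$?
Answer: $1294$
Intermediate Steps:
$U = -2$
$U + 144 \left(3 - 6\right)^{2} = -2 + 144 \left(3 - 6\right)^{2} = -2 + 144 \left(-3\right)^{2} = -2 + 144 \cdot 9 = -2 + 1296 = 1294$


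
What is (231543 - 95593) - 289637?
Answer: -153687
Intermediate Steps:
(231543 - 95593) - 289637 = 135950 - 289637 = -153687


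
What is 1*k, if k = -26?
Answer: -26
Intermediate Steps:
1*k = 1*(-26) = -26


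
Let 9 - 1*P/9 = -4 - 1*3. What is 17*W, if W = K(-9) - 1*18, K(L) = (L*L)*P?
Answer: 197982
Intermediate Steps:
P = 144 (P = 81 - 9*(-4 - 1*3) = 81 - 9*(-4 - 3) = 81 - 9*(-7) = 81 + 63 = 144)
K(L) = 144*L**2 (K(L) = (L*L)*144 = L**2*144 = 144*L**2)
W = 11646 (W = 144*(-9)**2 - 1*18 = 144*81 - 18 = 11664 - 18 = 11646)
17*W = 17*11646 = 197982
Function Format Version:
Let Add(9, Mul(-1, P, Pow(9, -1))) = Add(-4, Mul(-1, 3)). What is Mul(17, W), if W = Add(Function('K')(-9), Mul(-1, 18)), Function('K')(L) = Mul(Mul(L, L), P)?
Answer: 197982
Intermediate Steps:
P = 144 (P = Add(81, Mul(-9, Add(-4, Mul(-1, 3)))) = Add(81, Mul(-9, Add(-4, -3))) = Add(81, Mul(-9, -7)) = Add(81, 63) = 144)
Function('K')(L) = Mul(144, Pow(L, 2)) (Function('K')(L) = Mul(Mul(L, L), 144) = Mul(Pow(L, 2), 144) = Mul(144, Pow(L, 2)))
W = 11646 (W = Add(Mul(144, Pow(-9, 2)), Mul(-1, 18)) = Add(Mul(144, 81), -18) = Add(11664, -18) = 11646)
Mul(17, W) = Mul(17, 11646) = 197982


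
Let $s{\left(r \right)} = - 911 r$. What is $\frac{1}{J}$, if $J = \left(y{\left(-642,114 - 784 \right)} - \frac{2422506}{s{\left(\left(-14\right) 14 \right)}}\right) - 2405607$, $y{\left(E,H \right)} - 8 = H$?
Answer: $- \frac{89278}{214828095035} \approx -4.1558 \cdot 10^{-7}$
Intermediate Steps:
$y{\left(E,H \right)} = 8 + H$
$J = - \frac{214828095035}{89278}$ ($J = \left(\left(8 + \left(114 - 784\right)\right) - \frac{2422506}{\left(-911\right) \left(\left(-14\right) 14\right)}\right) - 2405607 = \left(\left(8 + \left(114 - 784\right)\right) - \frac{2422506}{\left(-911\right) \left(-196\right)}\right) - 2405607 = \left(\left(8 - 670\right) - \frac{2422506}{178556}\right) - 2405607 = \left(-662 - \frac{1211253}{89278}\right) - 2405607 = - \frac{60313289}{89278} - 2405607 = - \frac{214828095035}{89278} \approx -2.4063 \cdot 10^{6}$)
$\frac{1}{J} = \frac{1}{- \frac{214828095035}{89278}} = - \frac{89278}{214828095035}$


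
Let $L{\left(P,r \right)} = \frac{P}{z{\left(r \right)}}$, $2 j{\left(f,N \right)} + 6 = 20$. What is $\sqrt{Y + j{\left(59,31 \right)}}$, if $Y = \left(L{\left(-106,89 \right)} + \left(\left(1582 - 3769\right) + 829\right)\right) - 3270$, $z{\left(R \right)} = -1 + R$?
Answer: $\frac{i \sqrt{2237147}}{22} \approx 67.987 i$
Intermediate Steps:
$j{\left(f,N \right)} = 7$ ($j{\left(f,N \right)} = -3 + \frac{1}{2} \cdot 20 = -3 + 10 = 7$)
$L{\left(P,r \right)} = \frac{P}{-1 + r}$
$Y = - \frac{203685}{44}$ ($Y = \left(- \frac{106}{-1 + 89} + \left(\left(1582 - 3769\right) + 829\right)\right) - 3270 = \left(- \frac{106}{88} + \left(-2187 + 829\right)\right) - 3270 = \left(\left(-106\right) \frac{1}{88} - 1358\right) - 3270 = \left(- \frac{53}{44} - 1358\right) - 3270 = - \frac{59805}{44} - 3270 = - \frac{203685}{44} \approx -4629.2$)
$\sqrt{Y + j{\left(59,31 \right)}} = \sqrt{- \frac{203685}{44} + 7} = \sqrt{- \frac{203377}{44}} = \frac{i \sqrt{2237147}}{22}$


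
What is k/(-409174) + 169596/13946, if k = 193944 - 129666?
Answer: 17124463179/1426585151 ≈ 12.004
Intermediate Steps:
k = 64278
k/(-409174) + 169596/13946 = 64278/(-409174) + 169596/13946 = 64278*(-1/409174) + 169596*(1/13946) = -32139/204587 + 84798/6973 = 17124463179/1426585151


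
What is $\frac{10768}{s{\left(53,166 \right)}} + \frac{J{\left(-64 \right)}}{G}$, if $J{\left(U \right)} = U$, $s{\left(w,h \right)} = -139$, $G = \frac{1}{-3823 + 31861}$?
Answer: $- \frac{249436816}{139} \approx -1.7945 \cdot 10^{6}$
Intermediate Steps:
$G = \frac{1}{28038} \approx 3.5666 \cdot 10^{-5}$
$\frac{10768}{s{\left(53,166 \right)}} + \frac{J{\left(-64 \right)}}{G} = \frac{10768}{-139} - 64 \frac{1}{\frac{1}{28038}} = 10768 \left(- \frac{1}{139}\right) - 1794432 = - \frac{10768}{139} - 1794432 = - \frac{249436816}{139}$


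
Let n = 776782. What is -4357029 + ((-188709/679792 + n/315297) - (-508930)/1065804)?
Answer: -82943464713516960839965/19036714104721008 ≈ -4.3570e+6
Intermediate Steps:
-4357029 + ((-188709/679792 + n/315297) - (-508930)/1065804) = -4357029 + ((-188709/679792 + 776782/315297) - (-508930)/1065804) = -4357029 + ((-188709*1/679792 + 776782*(1/315297)) - (-508930)/1065804) = -4357029 + ((-188709/679792 + 776782/315297) - 1*(-254465/532902)) = -4357029 + (468550807771/214336378224 + 254465/532902) = -4357029 + 50705461507925267/19036714104721008 = -82943464713516960839965/19036714104721008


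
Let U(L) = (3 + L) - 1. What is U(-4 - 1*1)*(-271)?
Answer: 813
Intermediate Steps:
U(L) = 2 + L
U(-4 - 1*1)*(-271) = (2 + (-4 - 1*1))*(-271) = (2 + (-4 - 1))*(-271) = (2 - 5)*(-271) = -3*(-271) = 813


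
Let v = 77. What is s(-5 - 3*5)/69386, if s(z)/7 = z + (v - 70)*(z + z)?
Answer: -1050/34693 ≈ -0.030265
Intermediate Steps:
s(z) = 105*z (s(z) = 7*(z + (77 - 70)*(z + z)) = 7*(z + 7*(2*z)) = 7*(z + 14*z) = 7*(15*z) = 105*z)
s(-5 - 3*5)/69386 = (105*(-5 - 3*5))/69386 = (105*(-5 - 15))*(1/69386) = (105*(-20))*(1/69386) = -2100*1/69386 = -1050/34693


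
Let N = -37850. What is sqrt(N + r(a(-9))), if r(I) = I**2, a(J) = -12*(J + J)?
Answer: sqrt(8806) ≈ 93.840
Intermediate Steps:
a(J) = -24*J
sqrt(N + r(a(-9))) = sqrt(-37850 + (-24*(-9))**2) = sqrt(-37850 + 216**2) = sqrt(-37850 + 46656) = sqrt(8806)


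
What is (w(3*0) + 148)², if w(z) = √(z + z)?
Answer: 21904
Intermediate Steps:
w(z) = √2*√z (w(z) = √(2*z) = √2*√z)
(w(3*0) + 148)² = (√2*√(3*0) + 148)² = (√2*√0 + 148)² = (√2*0 + 148)² = (0 + 148)² = 148² = 21904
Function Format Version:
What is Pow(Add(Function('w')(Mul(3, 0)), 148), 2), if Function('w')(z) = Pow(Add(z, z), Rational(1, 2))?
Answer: 21904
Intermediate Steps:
Function('w')(z) = Mul(Pow(2, Rational(1, 2)), Pow(z, Rational(1, 2))) (Function('w')(z) = Pow(Mul(2, z), Rational(1, 2)) = Mul(Pow(2, Rational(1, 2)), Pow(z, Rational(1, 2))))
Pow(Add(Function('w')(Mul(3, 0)), 148), 2) = Pow(Add(Mul(Pow(2, Rational(1, 2)), Pow(Mul(3, 0), Rational(1, 2))), 148), 2) = Pow(Add(Mul(Pow(2, Rational(1, 2)), Pow(0, Rational(1, 2))), 148), 2) = Pow(Add(Mul(Pow(2, Rational(1, 2)), 0), 148), 2) = Pow(Add(0, 148), 2) = Pow(148, 2) = 21904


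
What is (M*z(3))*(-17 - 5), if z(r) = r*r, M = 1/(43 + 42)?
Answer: -198/85 ≈ -2.3294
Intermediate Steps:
M = 1/85 ≈ 0.011765
z(r) = r²
(M*z(3))*(-17 - 5) = ((1/85)*3²)*(-17 - 5) = ((1/85)*9)*(-17 - 1*5) = 9*(-17 - 5)/85 = (9/85)*(-22) = -198/85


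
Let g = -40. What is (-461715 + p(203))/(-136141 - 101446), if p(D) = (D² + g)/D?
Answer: 93686976/48230161 ≈ 1.9425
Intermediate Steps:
p(D) = (-40 + D²)/D (p(D) = (D² - 40)/D = (-40 + D²)/D)
(-461715 + p(203))/(-136141 - 101446) = (-461715 + (203 - 40/203))/(-136141 - 101446) = (-461715 + (203 - 40*1/203))/(-237587) = (-461715 + (203 - 40/203))*(-1/237587) = (-461715 + 41169/203)*(-1/237587) = -93686976/203*(-1/237587) = 93686976/48230161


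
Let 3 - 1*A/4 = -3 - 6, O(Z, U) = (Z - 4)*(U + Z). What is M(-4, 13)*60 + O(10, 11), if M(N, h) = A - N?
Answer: 3246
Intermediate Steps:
O(Z, U) = (-4 + Z)*(U + Z)
A = 48 (A = 12 - 4*(-3 - 6) = 12 - 4*(-9) = 12 + 36 = 48)
M(N, h) = 48 - N
M(-4, 13)*60 + O(10, 11) = (48 - 1*(-4))*60 + (10² - 4*11 - 4*10 + 11*10) = (48 + 4)*60 + (100 - 44 - 40 + 110) = 52*60 + 126 = 3120 + 126 = 3246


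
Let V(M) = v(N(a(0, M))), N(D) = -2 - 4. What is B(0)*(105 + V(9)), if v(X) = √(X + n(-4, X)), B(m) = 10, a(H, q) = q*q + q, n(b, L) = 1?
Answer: 1050 + 10*I*√5 ≈ 1050.0 + 22.361*I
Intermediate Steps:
a(H, q) = q + q² (a(H, q) = q² + q = q + q²)
N(D) = -6
v(X) = √(1 + X) (v(X) = √(X + 1) = √(1 + X))
V(M) = I*√5 (V(M) = √(1 - 6) = √(-5) = I*√5)
B(0)*(105 + V(9)) = 10*(105 + I*√5) = 1050 + 10*I*√5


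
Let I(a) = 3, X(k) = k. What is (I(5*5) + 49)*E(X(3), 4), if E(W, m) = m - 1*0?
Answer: 208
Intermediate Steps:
E(W, m) = m (E(W, m) = m + 0 = m)
(I(5*5) + 49)*E(X(3), 4) = (3 + 49)*4 = 52*4 = 208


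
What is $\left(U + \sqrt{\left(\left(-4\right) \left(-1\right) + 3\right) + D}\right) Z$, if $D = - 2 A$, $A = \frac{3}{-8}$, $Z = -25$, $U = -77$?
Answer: $1925 - \frac{25 \sqrt{31}}{2} \approx 1855.4$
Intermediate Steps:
$A = - \frac{3}{8}$ ($A = 3 \left(- \frac{1}{8}\right) = - \frac{3}{8} \approx -0.375$)
$D = \frac{3}{4}$ ($D = \left(-2\right) \left(- \frac{3}{8}\right) = \frac{3}{4} \approx 0.75$)
$\left(U + \sqrt{\left(\left(-4\right) \left(-1\right) + 3\right) + D}\right) Z = \left(-77 + \sqrt{\left(\left(-4\right) \left(-1\right) + 3\right) + \frac{3}{4}}\right) \left(-25\right) = \left(-77 + \sqrt{\left(4 + 3\right) + \frac{3}{4}}\right) \left(-25\right) = \left(-77 + \sqrt{7 + \frac{3}{4}}\right) \left(-25\right) = \left(-77 + \sqrt{\frac{31}{4}}\right) \left(-25\right) = \left(-77 + \frac{\sqrt{31}}{2}\right) \left(-25\right) = 1925 - \frac{25 \sqrt{31}}{2}$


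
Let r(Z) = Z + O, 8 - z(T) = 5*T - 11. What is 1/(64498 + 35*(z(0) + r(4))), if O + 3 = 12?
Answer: 1/65618 ≈ 1.5240e-5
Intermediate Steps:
z(T) = 19 - 5*T (z(T) = 8 - (5*T - 11) = 8 - (-11 + 5*T) = 8 + (11 - 5*T) = 19 - 5*T)
O = 9 (O = -3 + 12 = 9)
r(Z) = 9 + Z (r(Z) = Z + 9 = 9 + Z)
1/(64498 + 35*(z(0) + r(4))) = 1/(64498 + 35*((19 - 5*0) + (9 + 4))) = 1/(64498 + 35*((19 + 0) + 13)) = 1/(64498 + 35*(19 + 13)) = 1/(64498 + 35*32) = 1/(64498 + 1120) = 1/65618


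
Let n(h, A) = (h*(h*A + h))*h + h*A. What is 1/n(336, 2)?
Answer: 1/113799840 ≈ 8.7874e-9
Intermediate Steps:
n(h, A) = A*h + h²*(h + A*h) (n(h, A) = (h*(A*h + h))*h + A*h = (h*(h + A*h))*h + A*h = h²*(h + A*h) + A*h = A*h + h²*(h + A*h))
1/n(336, 2) = 1/(336*(2 + 336² + 2*336²)) = 1/(336*(2 + 112896 + 2*112896)) = 1/(336*(2 + 112896 + 225792)) = 1/(336*338690) = 1/113799840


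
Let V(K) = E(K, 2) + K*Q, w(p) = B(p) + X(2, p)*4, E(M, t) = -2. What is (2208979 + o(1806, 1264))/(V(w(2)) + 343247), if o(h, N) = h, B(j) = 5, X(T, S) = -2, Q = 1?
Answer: 2210785/343242 ≈ 6.4409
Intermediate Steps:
w(p) = -3 (w(p) = 5 - 2*4 = 5 - 8 = -3)
V(K) = -2 + K (V(K) = -2 + K*1 = -2 + K)
(2208979 + o(1806, 1264))/(V(w(2)) + 343247) = (2208979 + 1806)/((-2 - 3) + 343247) = 2210785/(-5 + 343247) = 2210785/343242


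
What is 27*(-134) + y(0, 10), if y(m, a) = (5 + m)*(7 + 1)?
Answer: -3578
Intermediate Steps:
y(m, a) = 40 + 8*m (y(m, a) = (5 + m)*8 = 40 + 8*m)
27*(-134) + y(0, 10) = 27*(-134) + (40 + 8*0) = -3618 + (40 + 0) = -3618 + 40 = -3578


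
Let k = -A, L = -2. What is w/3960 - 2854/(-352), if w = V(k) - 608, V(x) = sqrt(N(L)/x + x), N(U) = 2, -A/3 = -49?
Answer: 62999/7920 + I*sqrt(64833)/83160 ≈ 7.9544 + 0.0030618*I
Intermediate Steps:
A = 147 (A = -3*(-49) = 147)
k = -147 (k = -1*147 = -147)
V(x) = sqrt(x + 2/x) (V(x) = sqrt(2/x + x) = sqrt(x + 2/x))
w = -608 + I*sqrt(64833)/21 (w = sqrt(-147 + 2/(-147)) - 608 = sqrt(-147 + 2*(-1/147)) - 608 = sqrt(-147 - 2/147) - 608 = sqrt(-21611/147) - 608 = I*sqrt(64833)/21 - 608 = -608 + I*sqrt(64833)/21 ≈ -608.0 + 12.125*I)
w/3960 - 2854/(-352) = (-608 + I*sqrt(64833)/21)/3960 - 2854/(-352) = (-608 + I*sqrt(64833)/21)*(1/3960) - 2854*(-1/352) = (-76/495 + I*sqrt(64833)/83160) + 1427/176 = 62999/7920 + I*sqrt(64833)/83160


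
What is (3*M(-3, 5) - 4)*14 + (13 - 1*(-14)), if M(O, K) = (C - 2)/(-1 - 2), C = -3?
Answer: 41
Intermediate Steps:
M(O, K) = 5/3 (M(O, K) = (-3 - 2)/(-1 - 2) = -5/(-3) = -5*(-1/3) = 5/3)
(3*M(-3, 5) - 4)*14 + (13 - 1*(-14)) = (3*(5/3) - 4)*14 + (13 - 1*(-14)) = (5 - 4)*14 + (13 + 14) = 1*14 + 27 = 14 + 27 = 41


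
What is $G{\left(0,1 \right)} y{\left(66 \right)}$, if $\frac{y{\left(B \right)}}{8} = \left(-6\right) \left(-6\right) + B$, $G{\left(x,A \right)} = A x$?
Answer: $0$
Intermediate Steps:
$y{\left(B \right)} = 288 + 8 B$ ($y{\left(B \right)} = 8 \left(\left(-6\right) \left(-6\right) + B\right) = 8 \left(36 + B\right) = 288 + 8 B$)
$G{\left(0,1 \right)} y{\left(66 \right)} = 1 \cdot 0 \left(288 + 8 \cdot 66\right) = 0 \left(288 + 528\right) = 0 \cdot 816 = 0$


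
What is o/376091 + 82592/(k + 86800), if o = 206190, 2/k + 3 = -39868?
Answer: 976030115942066/650788392551309 ≈ 1.4998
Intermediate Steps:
k = -2/39871 (k = 2/(-3 - 39868) = 2/(-39871) = 2*(-1/39871) = -2/39871 ≈ -5.0162e-5)
o/376091 + 82592/(k + 86800) = 206190/376091 + 82592/(-2/39871 + 86800) = 206190*(1/376091) + 82592/(3460802798/39871) = 206190/376091 + 82592*(39871/3460802798) = 206190/376091 + 1646512816/1730401399 = 976030115942066/650788392551309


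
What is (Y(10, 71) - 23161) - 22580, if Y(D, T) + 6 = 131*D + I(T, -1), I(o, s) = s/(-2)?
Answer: -88873/2 ≈ -44437.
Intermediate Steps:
I(o, s) = -s/2 (I(o, s) = s*(-½) = -s/2)
Y(D, T) = -11/2 + 131*D (Y(D, T) = -6 + (131*D - ½*(-1)) = -6 + (131*D + ½) = -6 + (½ + 131*D) = -11/2 + 131*D)
(Y(10, 71) - 23161) - 22580 = ((-11/2 + 131*10) - 23161) - 22580 = ((-11/2 + 1310) - 23161) - 22580 = (2609/2 - 23161) - 22580 = -43713/2 - 22580 = -88873/2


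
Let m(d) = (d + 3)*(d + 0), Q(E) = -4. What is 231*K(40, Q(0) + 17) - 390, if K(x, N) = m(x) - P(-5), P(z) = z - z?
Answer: 396930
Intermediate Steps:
P(z) = 0
m(d) = d*(3 + d) (m(d) = (3 + d)*d = d*(3 + d))
K(x, N) = x*(3 + x) (K(x, N) = x*(3 + x) - 1*0 = x*(3 + x) + 0 = x*(3 + x))
231*K(40, Q(0) + 17) - 390 = 231*(40*(3 + 40)) - 390 = 231*(40*43) - 390 = 231*1720 - 390 = 397320 - 390 = 396930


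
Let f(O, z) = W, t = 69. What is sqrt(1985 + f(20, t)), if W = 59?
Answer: 2*sqrt(511) ≈ 45.211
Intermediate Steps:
f(O, z) = 59
sqrt(1985 + f(20, t)) = sqrt(1985 + 59) = sqrt(2044) = 2*sqrt(511)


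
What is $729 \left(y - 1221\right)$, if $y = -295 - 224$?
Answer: $-1268460$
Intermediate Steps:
$y = -519$
$729 \left(y - 1221\right) = 729 \left(-519 - 1221\right) = 729 \left(-1740\right) = -1268460$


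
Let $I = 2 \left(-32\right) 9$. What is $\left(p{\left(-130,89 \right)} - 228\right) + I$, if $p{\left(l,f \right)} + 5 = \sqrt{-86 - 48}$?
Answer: $-809 + i \sqrt{134} \approx -809.0 + 11.576 i$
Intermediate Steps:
$I = -576$ ($I = \left(-64\right) 9 = -576$)
$p{\left(l,f \right)} = -5 + i \sqrt{134}$ ($p{\left(l,f \right)} = -5 + \sqrt{-86 - 48} = -5 + \sqrt{-134} = -5 + i \sqrt{134}$)
$\left(p{\left(-130,89 \right)} - 228\right) + I = \left(\left(-5 + i \sqrt{134}\right) - 228\right) - 576 = \left(-233 + i \sqrt{134}\right) - 576 = -809 + i \sqrt{134}$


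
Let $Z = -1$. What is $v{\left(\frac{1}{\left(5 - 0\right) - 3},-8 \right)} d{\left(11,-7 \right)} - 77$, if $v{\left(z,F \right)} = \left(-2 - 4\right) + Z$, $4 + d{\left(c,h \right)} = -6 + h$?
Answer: $42$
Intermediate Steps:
$d{\left(c,h \right)} = -10 + h$ ($d{\left(c,h \right)} = -4 + \left(-6 + h\right) = -10 + h$)
$v{\left(z,F \right)} = -7$ ($v{\left(z,F \right)} = \left(-2 - 4\right) - 1 = -6 - 1 = -7$)
$v{\left(\frac{1}{\left(5 - 0\right) - 3},-8 \right)} d{\left(11,-7 \right)} - 77 = - 7 \left(-10 - 7\right) - 77 = \left(-7\right) \left(-17\right) - 77 = 119 - 77 = 42$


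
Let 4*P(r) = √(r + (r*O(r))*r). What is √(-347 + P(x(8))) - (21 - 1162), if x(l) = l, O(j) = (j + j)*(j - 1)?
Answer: 1141 + √(-1388 + 2*√1794)/2 ≈ 1141.0 + 18.051*I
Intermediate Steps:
O(j) = 2*j*(-1 + j) (O(j) = (2*j)*(-1 + j) = 2*j*(-1 + j))
P(r) = √(r + 2*r³*(-1 + r))/4 (P(r) = √(r + (r*(2*r*(-1 + r)))*r)/4 = √(r + (2*r²*(-1 + r))*r)/4 = √(r + 2*r³*(-1 + r))/4)
√(-347 + P(x(8))) - (21 - 1162) = √(-347 + √(8*(1 + 2*8²*(-1 + 8)))/4) - (21 - 1162) = √(-347 + √(8*(1 + 2*64*7))/4) - 1*(-1141) = √(-347 + √(8*(1 + 896))/4) + 1141 = √(-347 + √(8*897)/4) + 1141 = √(-347 + √7176/4) + 1141 = √(-347 + (2*√1794)/4) + 1141 = √(-347 + √1794/2) + 1141 = 1141 + √(-347 + √1794/2)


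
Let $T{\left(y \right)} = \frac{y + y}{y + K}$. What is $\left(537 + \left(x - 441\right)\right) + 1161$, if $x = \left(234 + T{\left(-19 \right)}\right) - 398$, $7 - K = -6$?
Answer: $\frac{3298}{3} \approx 1099.3$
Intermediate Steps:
$K = 13$ ($K = 7 - -6 = 7 + 6 = 13$)
$T{\left(y \right)} = \frac{2 y}{13 + y}$ ($T{\left(y \right)} = \frac{y + y}{y + 13} = \frac{2 y}{13 + y}$)
$x = - \frac{473}{3}$ ($x = \left(234 + 2 \left(-19\right) \frac{1}{13 - 19}\right) - 398 = \left(234 + 2 \left(-19\right) \frac{1}{-6}\right) - 398 = \left(234 + 2 \left(-19\right) \left(- \frac{1}{6}\right)\right) - 398 = \left(234 + \frac{19}{3}\right) - 398 = \frac{721}{3} - 398 = - \frac{473}{3} \approx -157.67$)
$\left(537 + \left(x - 441\right)\right) + 1161 = \left(537 - \frac{1796}{3}\right) + 1161 = - \frac{185}{3} + 1161 = \frac{3298}{3}$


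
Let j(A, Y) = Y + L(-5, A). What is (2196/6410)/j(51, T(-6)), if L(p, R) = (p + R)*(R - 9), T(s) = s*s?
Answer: 183/1051240 ≈ 0.00017408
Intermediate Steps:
T(s) = s**2
L(p, R) = (-9 + R)*(R + p) (L(p, R) = (R + p)*(-9 + R) = (-9 + R)*(R + p))
j(A, Y) = 45 + Y + A**2 - 14*A (j(A, Y) = Y + (A**2 - 9*A - 9*(-5) + A*(-5)) = Y + (A**2 - 9*A + 45 - 5*A) = Y + (45 + A**2 - 14*A) = 45 + Y + A**2 - 14*A)
(2196/6410)/j(51, T(-6)) = (2196/6410)/(45 + (-6)**2 + 51**2 - 14*51) = (2196*(1/6410))/(45 + 36 + 2601 - 714) = (1098/3205)/1968 = (1098/3205)*(1/1968) = 183/1051240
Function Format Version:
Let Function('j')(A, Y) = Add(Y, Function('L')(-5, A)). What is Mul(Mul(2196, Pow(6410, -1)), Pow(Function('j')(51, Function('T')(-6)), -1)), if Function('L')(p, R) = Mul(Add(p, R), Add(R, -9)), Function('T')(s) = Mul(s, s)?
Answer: Rational(183, 1051240) ≈ 0.00017408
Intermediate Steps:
Function('T')(s) = Pow(s, 2)
Function('L')(p, R) = Mul(Add(-9, R), Add(R, p)) (Function('L')(p, R) = Mul(Add(R, p), Add(-9, R)) = Mul(Add(-9, R), Add(R, p)))
Function('j')(A, Y) = Add(45, Y, Pow(A, 2), Mul(-14, A)) (Function('j')(A, Y) = Add(Y, Add(Pow(A, 2), Mul(-9, A), Mul(-9, -5), Mul(A, -5))) = Add(Y, Add(Pow(A, 2), Mul(-9, A), 45, Mul(-5, A))) = Add(Y, Add(45, Pow(A, 2), Mul(-14, A))) = Add(45, Y, Pow(A, 2), Mul(-14, A)))
Mul(Mul(2196, Pow(6410, -1)), Pow(Function('j')(51, Function('T')(-6)), -1)) = Mul(Mul(2196, Pow(6410, -1)), Pow(Add(45, Pow(-6, 2), Pow(51, 2), Mul(-14, 51)), -1)) = Mul(Mul(2196, Rational(1, 6410)), Pow(Add(45, 36, 2601, -714), -1)) = Mul(Rational(1098, 3205), Pow(1968, -1)) = Mul(Rational(1098, 3205), Rational(1, 1968)) = Rational(183, 1051240)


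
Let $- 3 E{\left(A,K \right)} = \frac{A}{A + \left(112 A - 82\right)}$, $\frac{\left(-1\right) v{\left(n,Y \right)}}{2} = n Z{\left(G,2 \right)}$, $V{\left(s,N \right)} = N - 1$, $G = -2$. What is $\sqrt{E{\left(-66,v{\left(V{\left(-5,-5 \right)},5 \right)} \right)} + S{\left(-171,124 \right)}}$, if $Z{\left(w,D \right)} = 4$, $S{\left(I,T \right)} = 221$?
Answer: $\frac{\sqrt{3141009430}}{3770} \approx 14.866$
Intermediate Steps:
$V{\left(s,N \right)} = -1 + N$
$v{\left(n,Y \right)} = - 8 n$ ($v{\left(n,Y \right)} = - 2 n 4 = - 2 \cdot 4 n = - 8 n$)
$E{\left(A,K \right)} = - \frac{A}{3 \left(-82 + 113 A\right)}$ ($E{\left(A,K \right)} = - \frac{A \frac{1}{A + \left(112 A - 82\right)}}{3} = - \frac{A \frac{1}{A + \left(-82 + 112 A\right)}}{3} = - \frac{A \frac{1}{-82 + 113 A}}{3} = - \frac{A}{3 \left(-82 + 113 A\right)}$)
$\sqrt{E{\left(-66,v{\left(V{\left(-5,-5 \right)},5 \right)} \right)} + S{\left(-171,124 \right)}} = \sqrt{\left(-1\right) \left(-66\right) \frac{1}{-246 + 339 \left(-66\right)} + 221} = \sqrt{\left(-1\right) \left(-66\right) \frac{1}{-246 - 22374} + 221} = \sqrt{\left(-1\right) \left(-66\right) \frac{1}{-22620} + 221} = \sqrt{\left(-1\right) \left(-66\right) \left(- \frac{1}{22620}\right) + 221} = \sqrt{- \frac{11}{3770} + 221} = \sqrt{\frac{833159}{3770}} = \frac{\sqrt{3141009430}}{3770}$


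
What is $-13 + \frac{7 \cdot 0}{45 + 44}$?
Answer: $-13$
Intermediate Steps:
$-13 + \frac{7 \cdot 0}{45 + 44} = -13 + \frac{1}{89} \cdot 0 = -13 + 0 = -13$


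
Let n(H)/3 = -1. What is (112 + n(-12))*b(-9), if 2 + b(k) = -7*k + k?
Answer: 5668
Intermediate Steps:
n(H) = -3 (n(H) = 3*(-1) = -3)
b(k) = -2 - 6*k (b(k) = -2 + (-7*k + k) = -2 - 6*k)
(112 + n(-12))*b(-9) = (112 - 3)*(-2 - 6*(-9)) = 109*(-2 + 54) = 109*52 = 5668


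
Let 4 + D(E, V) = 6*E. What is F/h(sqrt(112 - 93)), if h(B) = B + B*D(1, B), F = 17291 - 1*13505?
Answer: 1262*sqrt(19)/19 ≈ 289.52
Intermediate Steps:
D(E, V) = -4 + 6*E
F = 3786 (F = 17291 - 13505 = 3786)
h(B) = 3*B (h(B) = B + B*(-4 + 6*1) = B + B*(-4 + 6) = B + B*2 = B + 2*B = 3*B)
F/h(sqrt(112 - 93)) = 3786/((3*sqrt(112 - 93))) = 3786/((3*sqrt(19))) = 3786*(sqrt(19)/57) = 1262*sqrt(19)/19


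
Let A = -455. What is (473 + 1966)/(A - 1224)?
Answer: -2439/1679 ≈ -1.4527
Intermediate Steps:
(473 + 1966)/(A - 1224) = (473 + 1966)/(-455 - 1224) = 2439/(-1679) = 2439*(-1/1679) = -2439/1679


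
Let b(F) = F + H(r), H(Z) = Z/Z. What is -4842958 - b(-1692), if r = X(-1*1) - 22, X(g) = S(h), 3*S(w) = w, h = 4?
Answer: -4841267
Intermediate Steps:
S(w) = w/3
X(g) = 4/3 (X(g) = (1/3)*4 = 4/3)
r = -62/3 (r = 4/3 - 22 = -62/3 ≈ -20.667)
H(Z) = 1
b(F) = 1 + F (b(F) = F + 1 = 1 + F)
-4842958 - b(-1692) = -4842958 - (1 - 1692) = -4842958 - 1*(-1691) = -4842958 + 1691 = -4841267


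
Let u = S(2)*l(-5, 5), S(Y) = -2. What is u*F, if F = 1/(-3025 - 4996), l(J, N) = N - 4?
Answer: 2/8021 ≈ 0.00024935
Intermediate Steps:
l(J, N) = -4 + N
u = -2 (u = -2*(-4 + 5) = -2*1 = -2)
F = -1/8021 (F = 1/(-8021) = -1/8021 ≈ -0.00012467)
u*F = -2*(-1/8021) = 2/8021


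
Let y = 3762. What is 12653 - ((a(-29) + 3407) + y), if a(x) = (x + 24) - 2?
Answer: 5491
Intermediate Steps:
a(x) = 22 + x (a(x) = (24 + x) - 2 = 22 + x)
12653 - ((a(-29) + 3407) + y) = 12653 - (((22 - 29) + 3407) + 3762) = 12653 - ((-7 + 3407) + 3762) = 12653 - (3400 + 3762) = 12653 - 1*7162 = 12653 - 7162 = 5491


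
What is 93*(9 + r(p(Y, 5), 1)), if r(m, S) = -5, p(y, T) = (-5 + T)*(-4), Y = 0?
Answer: 372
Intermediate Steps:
p(y, T) = 20 - 4*T
93*(9 + r(p(Y, 5), 1)) = 93*(9 - 5) = 93*4 = 372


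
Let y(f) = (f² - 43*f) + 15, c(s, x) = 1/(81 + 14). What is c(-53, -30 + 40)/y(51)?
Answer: 1/40185 ≈ 2.4885e-5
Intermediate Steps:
c(s, x) = 1/95
y(f) = 15 + f² - 43*f
c(-53, -30 + 40)/y(51) = 1/(95*(15 + 51² - 43*51)) = 1/(95*(15 + 2601 - 2193)) = (1/95)/423 = (1/95)*(1/423) = 1/40185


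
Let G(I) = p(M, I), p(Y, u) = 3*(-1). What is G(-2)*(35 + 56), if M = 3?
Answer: -273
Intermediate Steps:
p(Y, u) = -3
G(I) = -3
G(-2)*(35 + 56) = -3*(35 + 56) = -3*91 = -273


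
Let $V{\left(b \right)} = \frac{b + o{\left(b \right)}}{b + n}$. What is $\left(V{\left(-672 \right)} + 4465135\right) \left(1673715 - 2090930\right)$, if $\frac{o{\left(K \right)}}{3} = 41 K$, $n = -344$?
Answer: $- \frac{236595350687615}{127} \approx -1.863 \cdot 10^{12}$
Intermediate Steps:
$o{\left(K \right)} = 123 K$ ($o{\left(K \right)} = 3 \cdot 41 K = 123 K$)
$V{\left(b \right)} = \frac{124 b}{-344 + b}$ ($V{\left(b \right)} = \frac{b + 123 b}{b - 344} = \frac{124 b}{-344 + b}$)
$\left(V{\left(-672 \right)} + 4465135\right) \left(1673715 - 2090930\right) = \left(124 \left(-672\right) \frac{1}{-344 - 672} + 4465135\right) \left(1673715 - 2090930\right) = \left(124 \left(-672\right) \frac{1}{-1016} + 4465135\right) \left(-417215\right) = \left(124 \left(-672\right) \left(- \frac{1}{1016}\right) + 4465135\right) \left(-417215\right) = \left(\frac{10416}{127} + 4465135\right) \left(-417215\right) = \frac{567082561}{127} \left(-417215\right) = - \frac{236595350687615}{127}$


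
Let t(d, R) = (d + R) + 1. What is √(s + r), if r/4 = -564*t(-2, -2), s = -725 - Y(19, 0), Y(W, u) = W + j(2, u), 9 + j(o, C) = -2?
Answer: √6035 ≈ 77.685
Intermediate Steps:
t(d, R) = 1 + R + d (t(d, R) = (R + d) + 1 = 1 + R + d)
j(o, C) = -11 (j(o, C) = -9 - 2 = -11)
Y(W, u) = -11 + W (Y(W, u) = W - 11 = -11 + W)
s = -733 (s = -725 - (-11 + 19) = -725 - 1*8 = -725 - 8 = -733)
r = 6768 (r = 4*(-564*(1 - 2 - 2)) = 4*(-564*(-3)) = 4*1692 = 6768)
√(s + r) = √(-733 + 6768) = √6035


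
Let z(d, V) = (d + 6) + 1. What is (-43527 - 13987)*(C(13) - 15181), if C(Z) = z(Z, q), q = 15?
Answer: 871969754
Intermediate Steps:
z(d, V) = 7 + d (z(d, V) = (6 + d) + 1 = 7 + d)
C(Z) = 7 + Z
(-43527 - 13987)*(C(13) - 15181) = (-43527 - 13987)*((7 + 13) - 15181) = -57514*(20 - 15181) = -57514*(-15161) = 871969754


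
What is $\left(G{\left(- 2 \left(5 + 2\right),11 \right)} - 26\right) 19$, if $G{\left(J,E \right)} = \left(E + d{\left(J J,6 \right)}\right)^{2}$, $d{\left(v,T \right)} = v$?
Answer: $813637$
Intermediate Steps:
$G{\left(J,E \right)} = \left(E + J^{2}\right)^{2}$ ($G{\left(J,E \right)} = \left(E + J J\right)^{2} = \left(E + J^{2}\right)^{2}$)
$\left(G{\left(- 2 \left(5 + 2\right),11 \right)} - 26\right) 19 = \left(\left(11 + \left(- 2 \left(5 + 2\right)\right)^{2}\right)^{2} - 26\right) 19 = \left(\left(11 + \left(\left(-2\right) 7\right)^{2}\right)^{2} - 26\right) 19 = \left(\left(11 + \left(-14\right)^{2}\right)^{2} - 26\right) 19 = \left(\left(11 + 196\right)^{2} - 26\right) 19 = \left(207^{2} - 26\right) 19 = \left(42849 - 26\right) 19 = 42823 \cdot 19 = 813637$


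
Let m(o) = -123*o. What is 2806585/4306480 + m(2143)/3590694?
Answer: 298081572109/515441729904 ≈ 0.57830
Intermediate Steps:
2806585/4306480 + m(2143)/3590694 = 2806585/4306480 - 123*2143/3590694 = 2806585*(1/4306480) - 263589*1/3590694 = 561317/861296 - 87863/1196898 = 298081572109/515441729904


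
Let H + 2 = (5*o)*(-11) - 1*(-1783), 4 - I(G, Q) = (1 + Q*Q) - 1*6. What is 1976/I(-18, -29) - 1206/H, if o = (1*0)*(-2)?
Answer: -43487/14248 ≈ -3.0521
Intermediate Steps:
o = 0 (o = 0*(-2) = 0)
I(G, Q) = 9 - Q**2 (I(G, Q) = 4 - ((1 + Q*Q) - 1*6) = 4 - ((1 + Q**2) - 6) = 4 - (-5 + Q**2) = 4 + (5 - Q**2) = 9 - Q**2)
H = 1781 (H = -2 + ((5*0)*(-11) - 1*(-1783)) = -2 + (0*(-11) + 1783) = -2 + (0 + 1783) = -2 + 1783 = 1781)
1976/I(-18, -29) - 1206/H = 1976/(9 - 1*(-29)**2) - 1206/1781 = 1976/(9 - 1*841) - 1206*1/1781 = 1976/(9 - 841) - 1206/1781 = 1976/(-832) - 1206/1781 = 1976*(-1/832) - 1206/1781 = -19/8 - 1206/1781 = -43487/14248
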